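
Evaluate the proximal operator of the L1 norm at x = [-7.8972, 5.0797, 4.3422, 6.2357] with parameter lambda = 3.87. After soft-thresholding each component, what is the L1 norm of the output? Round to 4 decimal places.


Soft-thresholding with lambda = 3.87:
prox(-7.8972) = sign(-7.8972)*max(|-7.8972| - 3.87, 0) = -4.0272
prox(5.0797) = sign(5.0797)*max(|5.0797| - 3.87, 0) = 1.2097
prox(4.3422) = sign(4.3422)*max(|4.3422| - 3.87, 0) = 0.4722
prox(6.2357) = sign(6.2357)*max(|6.2357| - 3.87, 0) = 2.3657
prox(x) = [-4.0272, 1.2097, 0.4722, 2.3657]
||prox(x)||_1 = 4.0272 + 1.2097 + 0.4722 + 2.3657 = 8.0748


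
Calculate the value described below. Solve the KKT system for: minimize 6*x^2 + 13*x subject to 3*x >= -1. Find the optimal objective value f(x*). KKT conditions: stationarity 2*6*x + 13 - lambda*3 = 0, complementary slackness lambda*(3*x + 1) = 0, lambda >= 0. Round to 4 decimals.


Step 1: Try lambda = 0 (constraint inactive).
x_unc = -13/(2*6) = -1.0833
Check: 3*-1.0833 = -3.2499 < -1 -- violated!
Step 2: Constraint must be active: 3*x = -1
x* = -1/3 = -0.3333 (rounded; the exact value -1/3 is used below)
lambda = (2*6*(-1/3) + 13)/3 = 3.0
Step 3: Compute optimal value.
f(x*) = 6*(-1/3)^2 + 13*(-1/3) = -3.6667


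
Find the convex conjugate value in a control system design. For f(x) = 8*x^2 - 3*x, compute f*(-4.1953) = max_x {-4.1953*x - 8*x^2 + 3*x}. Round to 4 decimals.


f*(y) = sup_x {y*x - a*x^2 - b*x} = sup_x {(y-b)*x - a*x^2}
FOC: (y - b) - 2a*x = 0 => x* = (y - b)/(2a)
x* = (-4.1953 + 3)/(2*8) = -0.0747
f*(-4.1953) = (y-b)^2/(4a) = (-4.1953 + 3)^2/(4*8)
= 1.4287/32 = 0.0446


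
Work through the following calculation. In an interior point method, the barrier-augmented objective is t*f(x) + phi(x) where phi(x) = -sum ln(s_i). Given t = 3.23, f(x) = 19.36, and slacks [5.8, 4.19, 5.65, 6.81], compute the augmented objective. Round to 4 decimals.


Step 1: Compute log-barrier.
ln values: [1.7579, 1.4327, 1.7317, 1.9184]
phi = -(1.7579 + 1.4327 + 1.7317 + 1.9184) = -6.8406
Step 2: Compute augmented objective.
t*f(x) = 3.23*19.36 = 62.5328
Total = 62.5328 - 6.8406 = 55.6922


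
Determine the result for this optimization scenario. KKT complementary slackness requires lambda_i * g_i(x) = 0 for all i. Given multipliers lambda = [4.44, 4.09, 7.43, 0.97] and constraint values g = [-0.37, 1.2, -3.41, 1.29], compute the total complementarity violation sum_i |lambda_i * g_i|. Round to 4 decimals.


KKT complementary slackness check:
lambda_1 * g_1 = 4.44 * -0.37 = -1.6428
lambda_2 * g_2 = 4.09 * 1.2 = 4.908
lambda_3 * g_3 = 7.43 * -3.41 = -25.3363
lambda_4 * g_4 = 0.97 * 1.29 = 1.2513
Total violation = 1.6428 + 4.908 + 25.3363 + 1.2513 = 33.1384


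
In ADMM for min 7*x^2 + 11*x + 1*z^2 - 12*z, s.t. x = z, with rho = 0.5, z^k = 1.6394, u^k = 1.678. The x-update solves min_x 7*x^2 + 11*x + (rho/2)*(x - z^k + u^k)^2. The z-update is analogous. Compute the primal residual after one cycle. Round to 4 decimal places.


ADMM iteration with rho = 0.5, z^k = 1.6394, u^k = 1.678
Step 1: x-update.
Minimize 7*x^2 + 11*x + (0.5/2)*(x - 1.6394 + 1.678)^2
FOC: (2*7 + 0.5)*x = -11 + 0.5*(1.6394 - 1.678)
x^{k+1} = -0.76
Step 2: z-update.
Minimize 1*z^2 - 12*z + (0.5/2)*(-0.76 - z + 1.678)^2
FOC: (2*1 + 0.5)*z = 12 + 0.5*(-0.76 + 1.678)
z^{k+1} = 4.9836
Step 3: u-update.
u^{k+1} = 1.678 - 0.76 - 4.9836 = -4.0656
Step 4: Primal residual = |-0.76 - 4.9836| = 5.7436


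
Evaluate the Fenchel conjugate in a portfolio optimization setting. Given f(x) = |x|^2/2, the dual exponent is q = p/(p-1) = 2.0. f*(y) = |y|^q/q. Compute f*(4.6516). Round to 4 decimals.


The conjugate exponent q satisfies 1/p + 1/q = 1.
p = 2, so q = 2/(2 - 1) = 2.0
|y|^q = 4.6516^2.0 = 21.6374
f*(4.6516) = 21.6374 / 2.0 = 10.8187


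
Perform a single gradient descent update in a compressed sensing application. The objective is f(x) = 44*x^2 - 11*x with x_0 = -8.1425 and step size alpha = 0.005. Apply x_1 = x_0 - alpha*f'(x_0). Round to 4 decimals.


We compute the gradient at x_0 and apply the update.
f'(x) = 88*x - 11
f'(-8.1425) = 88*-8.1425 - 11 = -727.54
x_1 = -8.1425 - 0.005*-727.54 = -4.5048


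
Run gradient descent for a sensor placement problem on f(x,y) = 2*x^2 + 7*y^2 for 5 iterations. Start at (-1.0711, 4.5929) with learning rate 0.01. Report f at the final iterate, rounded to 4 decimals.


Gradient descent on f(x,y) = 2*x^2 + 7*y^2.
Starting point: (-1.0711, 4.5929), alpha = 0.01
Step 1: grad_x = 2*2*-1.0711 = -4.2844, grad_y = 2*7*4.5929 = 64.3006
  x_1 = -1.0711 - 0.01*-4.2844 = -1.0283
  y_1 = 4.5929 - 0.01*64.3006 = 3.9499
Step 2: grad_x = 2*2*-1.0283 = -4.113, grad_y = 2*7*3.9499 = 55.2985
  x_2 = -1.0283 - 0.01*-4.113 = -0.9871
  y_2 = 3.9499 - 0.01*55.2985 = 3.3969
Step 3: grad_x = 2*2*-0.9871 = -3.9485, grad_y = 2*7*3.3969 = 47.5567
  x_3 = -0.9871 - 0.01*-3.9485 = -0.9476
  y_3 = 3.3969 - 0.01*47.5567 = 2.9213
Step 4: grad_x = 2*2*-0.9476 = -3.7906, grad_y = 2*7*2.9213 = 40.8988
  x_4 = -0.9476 - 0.01*-3.7906 = -0.9097
  y_4 = 2.9213 - 0.01*40.8988 = 2.5124
Step 5: grad_x = 2*2*-0.9097 = -3.6389, grad_y = 2*7*2.5124 = 35.173
  x_5 = -0.9097 - 0.01*-3.6389 = -0.8733
  y_5 = 2.5124 - 0.01*35.173 = 2.1606
f(-0.8733, 2.1606) = 2*(-0.8733)^2 + 7*2.1606^2 = 34.2035


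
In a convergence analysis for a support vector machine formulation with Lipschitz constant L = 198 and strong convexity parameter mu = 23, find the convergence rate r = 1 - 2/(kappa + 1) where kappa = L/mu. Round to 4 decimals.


Step 1: Compute the condition number.
kappa = L/mu = 198/23 = 8.6087
Step 2: Compute the convergence rate.
r = 1 - 2/(kappa + 1) = 1 - 2*mu/(L + mu) = (L - mu)/(L + mu) = 175/221 = 0.7919


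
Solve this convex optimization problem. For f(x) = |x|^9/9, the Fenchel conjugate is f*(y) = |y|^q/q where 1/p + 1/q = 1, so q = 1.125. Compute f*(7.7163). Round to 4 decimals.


The conjugate exponent q satisfies 1/p + 1/q = 1.
p = 9, so q = 9/(9 - 1) = 1.125
|y|^q = 7.7163^1.125 = 9.9617
f*(7.7163) = 9.9617 / 1.125 = 8.8549


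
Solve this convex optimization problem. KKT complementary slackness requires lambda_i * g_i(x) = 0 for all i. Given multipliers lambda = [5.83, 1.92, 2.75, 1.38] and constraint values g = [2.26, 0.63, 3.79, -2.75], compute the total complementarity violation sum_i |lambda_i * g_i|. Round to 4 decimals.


KKT complementary slackness check:
lambda_1 * g_1 = 5.83 * 2.26 = 13.1758
lambda_2 * g_2 = 1.92 * 0.63 = 1.2096
lambda_3 * g_3 = 2.75 * 3.79 = 10.4225
lambda_4 * g_4 = 1.38 * -2.75 = -3.795
Total violation = 13.1758 + 1.2096 + 10.4225 + 3.795 = 28.6029


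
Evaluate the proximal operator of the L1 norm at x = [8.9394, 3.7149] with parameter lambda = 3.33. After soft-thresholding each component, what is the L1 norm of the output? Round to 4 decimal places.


Soft-thresholding with lambda = 3.33:
prox(8.9394) = sign(8.9394)*max(|8.9394| - 3.33, 0) = 5.6094
prox(3.7149) = sign(3.7149)*max(|3.7149| - 3.33, 0) = 0.3849
prox(x) = [5.6094, 0.3849]
||prox(x)||_1 = 5.6094 + 0.3849 = 5.9943


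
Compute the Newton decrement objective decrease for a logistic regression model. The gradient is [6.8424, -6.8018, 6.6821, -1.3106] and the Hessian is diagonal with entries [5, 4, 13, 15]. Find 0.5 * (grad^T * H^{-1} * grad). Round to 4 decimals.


Step 1: H is diagonal, so H^(-1) * g = [1.3685, -1.7005, 0.514, -0.0874].
Step 2: g^T H^(-1) g = sum_i g_i^2 / H_ii
  = (6.8424)^2/5 + (-6.8018)^2/4 + (6.6821)^2/13 + (-1.3106)^2/15
  = 9.3637 + 11.5661 + 3.4347 + 0.1145 = 24.479
Step 3: Objective decrease = 0.5 * g^T H^(-1) g = 12.2395


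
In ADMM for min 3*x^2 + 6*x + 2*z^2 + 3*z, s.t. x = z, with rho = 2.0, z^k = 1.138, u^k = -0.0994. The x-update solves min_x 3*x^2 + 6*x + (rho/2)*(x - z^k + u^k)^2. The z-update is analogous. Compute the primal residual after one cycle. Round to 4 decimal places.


ADMM iteration with rho = 2.0, z^k = 1.138, u^k = -0.0994
Step 1: x-update.
Minimize 3*x^2 + 6*x + (2.0/2)*(x - 1.138 - 0.0994)^2
FOC: (2*3 + 2.0)*x = -6 + 2.0*(1.138 + 0.0994)
x^{k+1} = -0.4407
Step 2: z-update.
Minimize 2*z^2 + 3*z + (2.0/2)*(-0.4407 - z - 0.0994)^2
FOC: (2*2 + 2.0)*z = -3 + 2.0*(-0.4407 - 0.0994)
z^{k+1} = -0.68
Step 3: u-update.
u^{k+1} = -0.0994 - 0.4407 + 0.68 = 0.14
Step 4: Primal residual = |-0.4407 + 0.68| = 0.2394


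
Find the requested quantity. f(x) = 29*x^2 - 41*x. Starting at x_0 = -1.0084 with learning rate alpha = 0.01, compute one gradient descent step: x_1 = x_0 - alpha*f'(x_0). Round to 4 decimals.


We compute the gradient at x_0 and apply the update.
f'(x) = 58*x - 41
f'(-1.0084) = 58*-1.0084 - 41 = -99.4872
x_1 = -1.0084 - 0.01*-99.4872 = -0.0135


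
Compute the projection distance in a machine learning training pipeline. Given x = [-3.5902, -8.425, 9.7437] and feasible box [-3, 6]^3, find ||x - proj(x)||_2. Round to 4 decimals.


Project each component onto [-3, 6].
clip(-3.5902) = -3.0, clip(-8.425) = -3.0, clip(9.7437) = 6.0
Projection = [-3.0, -3.0, 6.0]
Squared diffs: [0.3483, 29.4306, 14.0153]
Distance = sqrt(43.7942) = 6.6177


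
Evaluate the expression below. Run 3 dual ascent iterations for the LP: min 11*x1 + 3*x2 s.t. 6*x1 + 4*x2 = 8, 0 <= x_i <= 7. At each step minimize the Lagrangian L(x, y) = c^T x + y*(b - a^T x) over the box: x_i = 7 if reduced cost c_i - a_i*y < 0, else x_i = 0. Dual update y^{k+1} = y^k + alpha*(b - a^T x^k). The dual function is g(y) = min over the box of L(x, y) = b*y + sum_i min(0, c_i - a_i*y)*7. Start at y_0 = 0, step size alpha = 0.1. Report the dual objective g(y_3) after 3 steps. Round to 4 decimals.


Dual ascent for LP: min 11*x1 + 3*x2, 6*x1 + 4*x2 = 8, 0 <= x_i <= 7
Step 1: y^k = 0.0, reduced costs: (11.0, 3.0)
  x^k = (0.0, 0.0), subgradient = b - a^T x = 8.0
  y^{k+1} = 0.0 + 0.1*8.0 = 0.8
Step 2: y^k = 0.8, reduced costs: (6.2, -0.2)
  x^k = (0.0, 7.0), subgradient = b - a^T x = -20.0
  y^{k+1} = 0.8 + 0.1*-20.0 = -1.2
Step 3: y^k = -1.2, reduced costs: (18.2, 7.8)
  x^k = (0.0, 0.0), subgradient = b - a^T x = 8.0
  y^{k+1} = -1.2 + 0.1*8.0 = -0.4
Dual objective at y_3 = -0.4: reduced costs (13.4, 4.6), box minimizer x = (0.0, 0.0)
g(y_3) = b*y + (c1 - a1*y)*x1 + (c2 - a2*y)*x2 = 8*(-0.4) + 13.4*0.0 + 4.6*0.0 = -3.2 + 0.0 + 0.0 = -3.2


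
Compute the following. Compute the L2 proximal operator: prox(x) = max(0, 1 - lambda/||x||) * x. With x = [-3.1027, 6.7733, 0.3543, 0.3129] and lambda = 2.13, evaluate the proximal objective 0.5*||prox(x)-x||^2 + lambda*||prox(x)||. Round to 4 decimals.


Step 1: Compute ||x||.
||x|| = 7.4651
Step 2: Compute scaling factor.
scale = max(0, 1 - 2.13/7.4651) = 0.7147
Step 3: prox(x) = [-2.2174, 4.8407, 0.2532, 0.2236]
||prox(x)|| = 5.3351
Step 4: Proximal objective.
0.5*||prox-x||^2 = 2.2685
lambda*||prox|| = 11.3638
Total = 13.6322


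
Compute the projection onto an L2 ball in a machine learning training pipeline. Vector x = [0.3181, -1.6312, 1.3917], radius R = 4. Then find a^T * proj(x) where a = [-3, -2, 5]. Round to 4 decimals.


Step 1: Compute ||x|| (intermediates to 6 decimals).
||x|| = sqrt(0.3181^2 + (-1.6312)^2 + 1.3917^2) = 2.167678
Step 2: Project.
Since ||x|| <= R, proj = x (no scaling needed).
proj(x) = [0.3181, -1.6312, 1.3917]
Step 3: Dot product.
a^T * proj(x) = -3*0.3181 - 2*(-1.6312) + 5*1.3917 = 9.2666


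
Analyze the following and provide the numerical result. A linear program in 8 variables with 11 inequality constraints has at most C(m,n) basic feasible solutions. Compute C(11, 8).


Each vertex corresponds to some choice of n active constraints out of m, so the number of vertices is at most C(m, n) = m! / (n!(m-n)!).
m = 11, n = 8
Numerator: 11 * 10 * 9 * 8 * 7 * 6 * 5 * 4
Denominator: 8! = 40320
C(11, 8) = 165


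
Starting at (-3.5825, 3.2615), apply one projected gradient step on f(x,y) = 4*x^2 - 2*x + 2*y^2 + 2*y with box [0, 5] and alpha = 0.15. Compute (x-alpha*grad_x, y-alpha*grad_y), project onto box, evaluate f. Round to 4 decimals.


Step 1: Compute gradient at (-3.5825, 3.2615).
grad_x = 2*4*-3.5825 - 2 = -30.66
grad_y = 2*2*3.2615 + 2 = 15.046
Step 2: Gradient step.
x_raw = -3.5825 - 0.15*-30.66 = 1.0165
y_raw = 3.2615 - 0.15*15.046 = 1.0046
Step 3: Project onto [0, 5].
x_proj = clip(1.0165) = 1.0165
y_proj = clip(1.0046) = 1.0046
Step 4: Evaluate f.
f(1.0165, 1.0046) = 6.1277


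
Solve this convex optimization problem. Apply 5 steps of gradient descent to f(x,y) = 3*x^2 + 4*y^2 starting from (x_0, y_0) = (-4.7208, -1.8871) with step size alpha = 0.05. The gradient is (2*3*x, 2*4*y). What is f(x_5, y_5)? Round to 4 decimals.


Gradient descent on f(x,y) = 3*x^2 + 4*y^2.
Starting point: (-4.7208, -1.8871), alpha = 0.05
Step 1: grad_x = 2*3*-4.7208 = -28.3248, grad_y = 2*4*-1.8871 = -15.0968
  x_1 = -4.7208 - 0.05*-28.3248 = -3.3046
  y_1 = -1.8871 - 0.05*-15.0968 = -1.1323
Step 2: grad_x = 2*3*-3.3046 = -19.8274, grad_y = 2*4*-1.1323 = -9.0581
  x_2 = -3.3046 - 0.05*-19.8274 = -2.3132
  y_2 = -1.1323 - 0.05*-9.0581 = -0.6794
Step 3: grad_x = 2*3*-2.3132 = -13.8792, grad_y = 2*4*-0.6794 = -5.4348
  x_3 = -2.3132 - 0.05*-13.8792 = -1.6192
  y_3 = -0.6794 - 0.05*-5.4348 = -0.4076
Step 4: grad_x = 2*3*-1.6192 = -9.7154, grad_y = 2*4*-0.4076 = -3.2609
  x_4 = -1.6192 - 0.05*-9.7154 = -1.1335
  y_4 = -0.4076 - 0.05*-3.2609 = -0.2446
Step 5: grad_x = 2*3*-1.1335 = -6.8008, grad_y = 2*4*-0.2446 = -1.9565
  x_5 = -1.1335 - 0.05*-6.8008 = -0.7934
  y_5 = -0.2446 - 0.05*-1.9565 = -0.1467
f(-0.7934, -0.1467) = 3*(-0.7934)^2 + 4*(-0.1467)^2 = 1.9747


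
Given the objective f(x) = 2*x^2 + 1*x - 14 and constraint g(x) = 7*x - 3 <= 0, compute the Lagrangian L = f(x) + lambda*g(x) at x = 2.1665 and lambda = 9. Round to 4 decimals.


Step 1: Evaluate f(x).
f(2.1665) = 2*2.1665^2 + 1*2.1665 - 14 = -2.4461
Step 2: Evaluate g(x).
g(2.1665) = 7*2.1665 - 3 = 12.1655
Step 3: Compute Lagrangian.
L = -2.4461 + 9*12.1655 = 107.0434


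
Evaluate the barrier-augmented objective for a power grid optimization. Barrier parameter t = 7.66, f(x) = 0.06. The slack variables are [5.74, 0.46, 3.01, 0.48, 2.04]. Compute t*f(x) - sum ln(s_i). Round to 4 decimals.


Step 1: Compute log-barrier.
ln values: [1.7475, -0.7765, 1.1019, -0.734, 0.7129]
phi = -(1.7475 - 0.7765 + 1.1019 - 0.734 + 0.7129) = -2.0519
Step 2: Compute augmented objective.
t*f(x) = 7.66*0.06 = 0.4596
Total = 0.4596 - 2.0519 = -1.5923


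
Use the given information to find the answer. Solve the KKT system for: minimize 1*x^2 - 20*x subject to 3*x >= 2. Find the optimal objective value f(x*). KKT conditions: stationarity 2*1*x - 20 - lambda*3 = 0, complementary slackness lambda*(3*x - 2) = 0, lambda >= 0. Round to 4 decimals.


Step 1: Try lambda = 0 (constraint inactive).
Stationarity: 2*1*x - 20 = 0
x* = 20/(2*1) = 10.0
Check constraint: 3*10.0 = 30.0 >= 2 -- satisfied.
Step 2: Compute optimal value.
f(x*) = 1*10.0^2 - 20*10.0 = -100.0


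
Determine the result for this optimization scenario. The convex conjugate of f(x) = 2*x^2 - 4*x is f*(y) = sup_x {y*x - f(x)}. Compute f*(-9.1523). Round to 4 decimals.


f*(y) = sup_x {y*x - a*x^2 - b*x} = sup_x {(y-b)*x - a*x^2}
FOC: (y - b) - 2a*x = 0 => x* = (y - b)/(2a)
x* = (-9.1523 + 4)/(2*2) = -1.2881
f*(-9.1523) = (y-b)^2/(4a) = (-9.1523 + 4)^2/(4*2)
= 26.5462/8 = 3.3183


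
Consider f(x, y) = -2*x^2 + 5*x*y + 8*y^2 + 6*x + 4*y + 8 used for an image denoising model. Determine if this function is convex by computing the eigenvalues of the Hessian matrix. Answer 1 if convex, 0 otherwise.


The Hessian of f(x,y) = -2*x^2 + 5*x*y + 8*y^2 + 6*x + 4*y + 8 is:
H = [[-4, 5], [5, 16]]
Trace = -4 + 16 = 12
Determinant = -4*16 - (5)^2 = -89
Discriminant = (12)^2 - 4*-89 = 500.0
Eigenvalues: lambda_1 = -5.1803, lambda_2 = 17.1803
The function is not convex.

0


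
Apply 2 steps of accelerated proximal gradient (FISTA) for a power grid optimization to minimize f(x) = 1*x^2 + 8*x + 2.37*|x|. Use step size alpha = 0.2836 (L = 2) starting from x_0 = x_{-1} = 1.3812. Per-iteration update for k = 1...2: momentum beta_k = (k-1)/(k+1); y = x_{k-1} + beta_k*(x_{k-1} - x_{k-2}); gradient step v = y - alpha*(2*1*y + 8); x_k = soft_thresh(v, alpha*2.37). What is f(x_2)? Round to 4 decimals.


FISTA on f(x) = 1*x^2 + 8*x + 2.37*|x|
L = 2, alpha = 0.2836
Iteration 1: beta = 0.0, y = 1.3812 + 0.0*(1.3812 - 1.3812) = 1.3812
  grad(y) = 10.7624, v = y - alpha*grad = -1.671
  prox(v) = soft_thresh(-1.671, 0.6721) = -0.9989
Iteration 2: beta = 0.3333, y = -0.9989 + 0.3333*(-0.9989 - 1.3812) = -1.7922
  grad(y) = 4.4155, v = y - alpha*grad = -3.0445
  prox(v) = soft_thresh(-3.0445, 0.6721) = -2.3724
f(x_2) = 1*(-2.3724)^2 + 8*(-2.3724) + 2.37*|-2.3724| = -7.7283


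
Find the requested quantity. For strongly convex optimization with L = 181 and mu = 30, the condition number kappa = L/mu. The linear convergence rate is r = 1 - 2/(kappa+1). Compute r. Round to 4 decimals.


Step 1: Compute the condition number.
kappa = L/mu = 181/30 = 6.0333
Step 2: Compute the convergence rate.
r = 1 - 2/(kappa + 1) = 1 - 2*mu/(L + mu) = (L - mu)/(L + mu) = 151/211 = 0.7156


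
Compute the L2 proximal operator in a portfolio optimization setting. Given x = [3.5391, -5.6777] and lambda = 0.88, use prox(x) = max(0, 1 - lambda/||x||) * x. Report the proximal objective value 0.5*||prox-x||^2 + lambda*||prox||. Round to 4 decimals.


Step 1: Compute ||x||.
||x|| = 6.6904
Step 2: Compute scaling factor.
scale = max(0, 1 - 0.88/6.6904) = 0.8685
Step 3: prox(x) = [3.0736, -4.9309]
||prox(x)|| = 5.8104
Step 4: Proximal objective.
0.5*||prox-x||^2 = 0.3872
lambda*||prox|| = 5.1132
Total = 5.5004


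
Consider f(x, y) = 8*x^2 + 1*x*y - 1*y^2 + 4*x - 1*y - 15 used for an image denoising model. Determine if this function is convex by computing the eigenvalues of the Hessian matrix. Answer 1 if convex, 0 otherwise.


The Hessian of f(x,y) = 8*x^2 + 1*x*y - 1*y^2 + 4*x - 1*y - 15 is:
H = [[16, 1], [1, -2]]
Trace = 16 - 2 = 14
Determinant = 16*-2 - (1)^2 = -33
Discriminant = (14)^2 - 4*-33 = 328.0
Eigenvalues: lambda_1 = -2.0554, lambda_2 = 16.0554
The function is not convex.

0


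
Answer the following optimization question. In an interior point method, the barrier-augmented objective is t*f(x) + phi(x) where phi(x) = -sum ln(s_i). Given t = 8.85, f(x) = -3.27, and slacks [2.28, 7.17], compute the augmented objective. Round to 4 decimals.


Step 1: Compute log-barrier.
ln values: [0.8242, 1.9699]
phi = -(0.8242 + 1.9699) = -2.7941
Step 2: Compute augmented objective.
t*f(x) = 8.85*-3.27 = -28.9395
Total = -28.9395 - 2.7941 = -31.7336


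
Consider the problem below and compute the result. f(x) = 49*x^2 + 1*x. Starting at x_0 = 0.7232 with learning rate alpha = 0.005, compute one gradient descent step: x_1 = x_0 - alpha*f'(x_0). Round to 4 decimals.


We compute the gradient at x_0 and apply the update.
f'(x) = 98*x + 1
f'(0.7232) = 98*0.7232 + 1 = 71.8736
x_1 = 0.7232 - 0.005*71.8736 = 0.3638


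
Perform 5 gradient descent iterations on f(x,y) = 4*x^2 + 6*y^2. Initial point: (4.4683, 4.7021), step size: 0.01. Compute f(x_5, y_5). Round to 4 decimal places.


Gradient descent on f(x,y) = 4*x^2 + 6*y^2.
Starting point: (4.4683, 4.7021), alpha = 0.01
Step 1: grad_x = 2*4*4.4683 = 35.7464, grad_y = 2*6*4.7021 = 56.4252
  x_1 = 4.4683 - 0.01*35.7464 = 4.1108
  y_1 = 4.7021 - 0.01*56.4252 = 4.1378
Step 2: grad_x = 2*4*4.1108 = 32.8867, grad_y = 2*6*4.1378 = 49.6542
  x_2 = 4.1108 - 0.01*32.8867 = 3.782
  y_2 = 4.1378 - 0.01*49.6542 = 3.6413
Step 3: grad_x = 2*4*3.782 = 30.2558, grad_y = 2*6*3.6413 = 43.6957
  x_3 = 3.782 - 0.01*30.2558 = 3.4794
  y_3 = 3.6413 - 0.01*43.6957 = 3.2043
Step 4: grad_x = 2*4*3.4794 = 27.8353, grad_y = 2*6*3.2043 = 38.4522
  x_4 = 3.4794 - 0.01*27.8353 = 3.2011
  y_4 = 3.2043 - 0.01*38.4522 = 2.8198
Step 5: grad_x = 2*4*3.2011 = 25.6085, grad_y = 2*6*2.8198 = 33.8379
  x_5 = 3.2011 - 0.01*25.6085 = 2.945
  y_5 = 2.8198 - 0.01*33.8379 = 2.4814
f(2.945, 2.4814) = 4*2.945^2 + 6*2.4814^2 = 71.637


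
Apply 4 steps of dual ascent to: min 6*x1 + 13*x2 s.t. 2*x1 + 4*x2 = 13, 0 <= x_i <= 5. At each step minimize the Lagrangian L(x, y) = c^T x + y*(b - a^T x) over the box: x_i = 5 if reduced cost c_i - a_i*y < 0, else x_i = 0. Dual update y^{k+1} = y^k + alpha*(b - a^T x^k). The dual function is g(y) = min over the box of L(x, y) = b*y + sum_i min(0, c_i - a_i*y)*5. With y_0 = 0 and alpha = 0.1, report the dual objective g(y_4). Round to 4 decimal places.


Dual ascent for LP: min 6*x1 + 13*x2, 2*x1 + 4*x2 = 13, 0 <= x_i <= 5
Step 1: y^k = 0.0, reduced costs: (6.0, 13.0)
  x^k = (0.0, 0.0), subgradient = b - a^T x = 13.0
  y^{k+1} = 0.0 + 0.1*13.0 = 1.3
Step 2: y^k = 1.3, reduced costs: (3.4, 7.8)
  x^k = (0.0, 0.0), subgradient = b - a^T x = 13.0
  y^{k+1} = 1.3 + 0.1*13.0 = 2.6
Step 3: y^k = 2.6, reduced costs: (0.8, 2.6)
  x^k = (0.0, 0.0), subgradient = b - a^T x = 13.0
  y^{k+1} = 2.6 + 0.1*13.0 = 3.9
Step 4: y^k = 3.9, reduced costs: (-1.8, -2.6)
  x^k = (5.0, 5.0), subgradient = b - a^T x = -17.0
  y^{k+1} = 3.9 + 0.1*-17.0 = 2.2
Dual objective at y_4 = 2.2: reduced costs (1.6, 4.2), box minimizer x = (0.0, 0.0)
g(y_4) = b*y + (c1 - a1*y)*x1 + (c2 - a2*y)*x2 = 13*2.2 + 1.6*0.0 + 4.2*0.0 = 28.6 + 0.0 + 0.0 = 28.6


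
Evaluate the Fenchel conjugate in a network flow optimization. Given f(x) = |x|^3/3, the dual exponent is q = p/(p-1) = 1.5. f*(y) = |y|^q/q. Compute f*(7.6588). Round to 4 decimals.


The conjugate exponent q satisfies 1/p + 1/q = 1.
p = 3, so q = 3/(3 - 1) = 1.5
|y|^q = 7.6588^1.5 = 21.1954
f*(7.6588) = 21.1954 / 1.5 = 14.1302


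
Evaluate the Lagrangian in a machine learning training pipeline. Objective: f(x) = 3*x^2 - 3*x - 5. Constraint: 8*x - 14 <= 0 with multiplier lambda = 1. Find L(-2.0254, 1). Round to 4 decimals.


Step 1: Evaluate f(x).
f(-2.0254) = 3*(-2.0254)^2 - 3*(-2.0254) - 5 = 13.3829
Step 2: Evaluate g(x).
g(-2.0254) = 8*-2.0254 - 14 = -30.2032
Step 3: Compute Lagrangian.
L = 13.3829 + 1*-30.2032 = -16.8203


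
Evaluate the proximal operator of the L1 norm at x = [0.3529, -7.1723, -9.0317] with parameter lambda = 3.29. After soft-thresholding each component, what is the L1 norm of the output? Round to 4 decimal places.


Soft-thresholding with lambda = 3.29:
prox(0.3529) = sign(0.3529)*max(|0.3529| - 3.29, 0) = 0.0
prox(-7.1723) = sign(-7.1723)*max(|-7.1723| - 3.29, 0) = -3.8823
prox(-9.0317) = sign(-9.0317)*max(|-9.0317| - 3.29, 0) = -5.7417
prox(x) = [0.0, -3.8823, -5.7417]
||prox(x)||_1 = 0.0 + 3.8823 + 5.7417 = 9.624


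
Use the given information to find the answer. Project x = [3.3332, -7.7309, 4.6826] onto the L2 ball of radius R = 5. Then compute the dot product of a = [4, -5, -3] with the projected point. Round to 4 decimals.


Step 1: Compute ||x|| (intermediates to 6 decimals).
||x|| = sqrt(3.3332^2 + (-7.7309)^2 + 4.6826^2) = 9.633472
Step 2: Project.
Since ||x|| > R, scale = R/||x|| = 5/9.633472 = 0.519024, proj(x) = scale * x
proj(x) = [1.730011, -4.012523, 2.430382]
Step 3: Dot product.
a^T * proj(x) = 4*1.730011 - 5*(-4.012523) - 3*2.430382 = 19.6915


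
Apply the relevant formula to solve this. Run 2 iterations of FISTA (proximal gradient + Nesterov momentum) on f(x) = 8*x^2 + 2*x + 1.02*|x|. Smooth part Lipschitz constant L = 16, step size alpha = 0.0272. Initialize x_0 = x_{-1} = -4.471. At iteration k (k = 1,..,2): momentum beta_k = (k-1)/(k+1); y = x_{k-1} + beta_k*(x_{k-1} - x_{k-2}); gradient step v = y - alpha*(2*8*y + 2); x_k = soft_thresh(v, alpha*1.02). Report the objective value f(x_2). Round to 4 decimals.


FISTA on f(x) = 8*x^2 + 2*x + 1.02*|x|
L = 16, alpha = 0.0272
Iteration 1: beta = 0.0, y = -4.471 + 0.0*(-4.471 + 4.471) = -4.471
  grad(y) = -69.536, v = y - alpha*grad = -2.5796
  prox(v) = soft_thresh(-2.5796, 0.0277) = -2.5519
Iteration 2: beta = 0.3333, y = -2.5519 + 0.3333*(-2.5519 + 4.471) = -1.9122
  grad(y) = -28.5947, v = y - alpha*grad = -1.1344
  prox(v) = soft_thresh(-1.1344, 0.0277) = -1.1066
f(x_2) = 8*(-1.1066)^2 + 2*(-1.1066) + 1.02*|-1.1066| = 8.7129


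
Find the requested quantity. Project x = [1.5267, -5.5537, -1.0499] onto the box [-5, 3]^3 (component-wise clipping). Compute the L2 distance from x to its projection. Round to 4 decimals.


Project each component onto [-5, 3].
clip(1.5267) = 1.5267, clip(-5.5537) = -5.0, clip(-1.0499) = -1.0499
Projection = [1.5267, -5.0, -1.0499]
Squared diffs: [0.0, 0.3066, 0.0]
Distance = sqrt(0.3066) = 0.5537


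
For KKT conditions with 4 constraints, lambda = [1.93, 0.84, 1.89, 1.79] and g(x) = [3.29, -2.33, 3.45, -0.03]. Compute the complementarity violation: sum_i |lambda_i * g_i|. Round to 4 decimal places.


KKT complementary slackness check:
lambda_1 * g_1 = 1.93 * 3.29 = 6.3497
lambda_2 * g_2 = 0.84 * -2.33 = -1.9572
lambda_3 * g_3 = 1.89 * 3.45 = 6.5205
lambda_4 * g_4 = 1.79 * -0.03 = -0.0537
Total violation = 6.3497 + 1.9572 + 6.5205 + 0.0537 = 14.8811


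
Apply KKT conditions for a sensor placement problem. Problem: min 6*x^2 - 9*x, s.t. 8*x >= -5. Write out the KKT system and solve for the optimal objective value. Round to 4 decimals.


Step 1: Try lambda = 0 (constraint inactive).
Stationarity: 2*6*x - 9 = 0
x* = 9/(2*6) = 0.75
Check constraint: 8*0.75 = 6.0 >= -5 -- satisfied.
Step 2: Compute optimal value.
f(x*) = 6*0.75^2 - 9*0.75 = -3.375


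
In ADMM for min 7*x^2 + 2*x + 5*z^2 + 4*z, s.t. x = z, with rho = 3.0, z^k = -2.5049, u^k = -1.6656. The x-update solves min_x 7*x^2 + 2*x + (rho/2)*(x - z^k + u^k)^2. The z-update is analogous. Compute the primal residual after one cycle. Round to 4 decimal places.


ADMM iteration with rho = 3.0, z^k = -2.5049, u^k = -1.6656
Step 1: x-update.
Minimize 7*x^2 + 2*x + (3.0/2)*(x + 2.5049 - 1.6656)^2
FOC: (2*7 + 3.0)*x = -2 + 3.0*(-2.5049 + 1.6656)
x^{k+1} = -0.2658
Step 2: z-update.
Minimize 5*z^2 + 4*z + (3.0/2)*(-0.2658 - z - 1.6656)^2
FOC: (2*5 + 3.0)*z = -4 + 3.0*(-0.2658 - 1.6656)
z^{k+1} = -0.7534
Step 3: u-update.
u^{k+1} = -1.6656 - 0.2658 + 0.7534 = -1.178
Step 4: Primal residual = |-0.2658 + 0.7534| = 0.4876


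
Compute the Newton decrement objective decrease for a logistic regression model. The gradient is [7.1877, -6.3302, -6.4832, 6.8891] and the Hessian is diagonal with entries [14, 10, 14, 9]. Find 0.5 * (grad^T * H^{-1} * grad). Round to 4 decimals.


Step 1: H is diagonal, so H^(-1) * g = [0.5134, -0.633, -0.4631, 0.7655].
Step 2: g^T H^(-1) g = sum_i g_i^2 / H_ii
  = (7.1877)^2/14 + (-6.3302)^2/10 + (-6.4832)^2/14 + (6.8891)^2/9
  = 3.6902 + 4.0071 + 3.0023 + 5.2733 = 15.9729
Step 3: Objective decrease = 0.5 * g^T H^(-1) g = 7.9865


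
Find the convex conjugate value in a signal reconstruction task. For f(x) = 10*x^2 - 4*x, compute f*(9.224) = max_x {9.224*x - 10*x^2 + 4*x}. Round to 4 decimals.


f*(y) = sup_x {y*x - a*x^2 - b*x} = sup_x {(y-b)*x - a*x^2}
FOC: (y - b) - 2a*x = 0 => x* = (y - b)/(2a)
x* = (9.224 + 4)/(2*10) = 0.6612
f*(9.224) = (y-b)^2/(4a) = (9.224 + 4)^2/(4*10)
= 174.8742/40 = 4.3719


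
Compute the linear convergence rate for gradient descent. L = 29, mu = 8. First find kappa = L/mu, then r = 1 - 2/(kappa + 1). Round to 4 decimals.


Step 1: Compute the condition number.
kappa = L/mu = 29/8 = 3.625
Step 2: Compute the convergence rate.
r = 1 - 2/(kappa + 1) = 1 - 2*mu/(L + mu) = (L - mu)/(L + mu) = 21/37 = 0.5676


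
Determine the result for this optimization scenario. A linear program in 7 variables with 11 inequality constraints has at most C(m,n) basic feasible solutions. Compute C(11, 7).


Each vertex corresponds to some choice of n active constraints out of m, so the number of vertices is at most C(m, n) = m! / (n!(m-n)!).
m = 11, n = 7
Numerator: 11 * 10 * 9 * 8 * 7 * 6 * 5
Denominator: 7! = 5040
C(11, 7) = 330


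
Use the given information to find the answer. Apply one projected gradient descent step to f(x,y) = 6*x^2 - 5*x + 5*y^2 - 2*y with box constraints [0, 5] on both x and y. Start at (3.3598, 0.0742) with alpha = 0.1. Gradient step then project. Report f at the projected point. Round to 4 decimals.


Step 1: Compute gradient at (3.3598, 0.0742).
grad_x = 2*6*3.3598 - 5 = 35.3176
grad_y = 2*5*0.0742 - 2 = -1.258
Step 2: Gradient step.
x_raw = 3.3598 - 0.1*35.3176 = -0.172
y_raw = 0.0742 - 0.1*-1.258 = 0.2
Step 3: Project onto [0, 5].
x_proj = clip(-0.172) = 0.0
y_proj = clip(0.2) = 0.2
Step 4: Evaluate f.
f(0.0, 0.2) = -0.2


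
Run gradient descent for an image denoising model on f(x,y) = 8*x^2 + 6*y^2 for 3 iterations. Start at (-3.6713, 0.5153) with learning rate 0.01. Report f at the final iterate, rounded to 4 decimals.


Gradient descent on f(x,y) = 8*x^2 + 6*y^2.
Starting point: (-3.6713, 0.5153), alpha = 0.01
Step 1: grad_x = 2*8*-3.6713 = -58.7408, grad_y = 2*6*0.5153 = 6.1836
  x_1 = -3.6713 - 0.01*-58.7408 = -3.0839
  y_1 = 0.5153 - 0.01*6.1836 = 0.4535
Step 2: grad_x = 2*8*-3.0839 = -49.3423, grad_y = 2*6*0.4535 = 5.4416
  x_2 = -3.0839 - 0.01*-49.3423 = -2.5905
  y_2 = 0.4535 - 0.01*5.4416 = 0.399
Step 3: grad_x = 2*8*-2.5905 = -41.4475, grad_y = 2*6*0.399 = 4.7886
  x_3 = -2.5905 - 0.01*-41.4475 = -2.176
  y_3 = 0.399 - 0.01*4.7886 = 0.3512
f(-2.176, 0.3512) = 8*(-2.176)^2 + 6*0.3512^2 = 38.6195


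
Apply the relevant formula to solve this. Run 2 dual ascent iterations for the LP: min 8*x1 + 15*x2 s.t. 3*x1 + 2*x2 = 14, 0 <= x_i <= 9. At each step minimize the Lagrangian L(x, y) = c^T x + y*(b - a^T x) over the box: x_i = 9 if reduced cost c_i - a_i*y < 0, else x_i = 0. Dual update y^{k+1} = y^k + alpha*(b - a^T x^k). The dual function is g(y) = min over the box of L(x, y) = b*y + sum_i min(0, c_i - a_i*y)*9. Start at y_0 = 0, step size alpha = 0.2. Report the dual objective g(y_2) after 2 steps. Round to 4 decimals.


Dual ascent for LP: min 8*x1 + 15*x2, 3*x1 + 2*x2 = 14, 0 <= x_i <= 9
Step 1: y^k = 0.0, reduced costs: (8.0, 15.0)
  x^k = (0.0, 0.0), subgradient = b - a^T x = 14.0
  y^{k+1} = 0.0 + 0.2*14.0 = 2.8
Step 2: y^k = 2.8, reduced costs: (-0.4, 9.4)
  x^k = (9.0, 0.0), subgradient = b - a^T x = -13.0
  y^{k+1} = 2.8 + 0.2*-13.0 = 0.2
Dual objective at y_2 = 0.2: reduced costs (7.4, 14.6), box minimizer x = (0.0, 0.0)
g(y_2) = b*y + (c1 - a1*y)*x1 + (c2 - a2*y)*x2 = 14*0.2 + 7.4*0.0 + 14.6*0.0 = 2.8 + 0.0 + 0.0 = 2.8


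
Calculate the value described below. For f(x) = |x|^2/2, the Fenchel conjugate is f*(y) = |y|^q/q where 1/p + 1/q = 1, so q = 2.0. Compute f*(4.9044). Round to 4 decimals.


The conjugate exponent q satisfies 1/p + 1/q = 1.
p = 2, so q = 2/(2 - 1) = 2.0
|y|^q = 4.9044^2.0 = 24.0531
f*(4.9044) = 24.0531 / 2.0 = 12.0266


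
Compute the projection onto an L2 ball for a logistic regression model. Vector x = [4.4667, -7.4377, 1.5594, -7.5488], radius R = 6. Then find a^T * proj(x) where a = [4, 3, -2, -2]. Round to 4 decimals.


Step 1: Compute ||x|| (intermediates to 6 decimals).
||x|| = sqrt(4.4667^2 + (-7.4377)^2 + 1.5594^2 + (-7.5488)^2) = 11.605469
Step 2: Project.
Since ||x|| > R, scale = R/||x|| = 6/11.605469 = 0.516998, proj(x) = scale * x
proj(x) = [2.309275, -3.845276, 0.806207, -3.902715]
Step 3: Dot product.
a^T * proj(x) = 4*2.309275 + 3*(-3.845276) - 2*0.806207 - 2*(-3.902715) = 3.8943


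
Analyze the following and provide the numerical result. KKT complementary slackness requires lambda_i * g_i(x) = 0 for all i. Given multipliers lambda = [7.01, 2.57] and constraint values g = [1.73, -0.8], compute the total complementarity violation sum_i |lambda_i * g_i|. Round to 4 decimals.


KKT complementary slackness check:
lambda_1 * g_1 = 7.01 * 1.73 = 12.1273
lambda_2 * g_2 = 2.57 * -0.8 = -2.056
Total violation = 12.1273 + 2.056 = 14.1833


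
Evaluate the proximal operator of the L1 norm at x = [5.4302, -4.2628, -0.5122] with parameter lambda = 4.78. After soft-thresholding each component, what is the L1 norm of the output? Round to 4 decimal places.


Soft-thresholding with lambda = 4.78:
prox(5.4302) = sign(5.4302)*max(|5.4302| - 4.78, 0) = 0.6502
prox(-4.2628) = sign(-4.2628)*max(|-4.2628| - 4.78, 0) = 0.0
prox(-0.5122) = sign(-0.5122)*max(|-0.5122| - 4.78, 0) = 0.0
prox(x) = [0.6502, 0.0, 0.0]
||prox(x)||_1 = 0.6502 + 0.0 + 0.0 = 0.6502


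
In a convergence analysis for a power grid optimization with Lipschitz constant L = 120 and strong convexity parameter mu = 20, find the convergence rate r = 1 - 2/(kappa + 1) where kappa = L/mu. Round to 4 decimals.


Step 1: Compute the condition number.
kappa = L/mu = 120/20 = 6.0
Step 2: Compute the convergence rate.
r = 1 - 2/(kappa + 1) = 1 - 2*mu/(L + mu) = (L - mu)/(L + mu) = 100/140 = 0.7143


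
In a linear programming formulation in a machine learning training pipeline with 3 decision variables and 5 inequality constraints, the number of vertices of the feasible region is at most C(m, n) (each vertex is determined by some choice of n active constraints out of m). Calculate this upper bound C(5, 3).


Each vertex corresponds to some choice of n active constraints out of m, so the number of vertices is at most C(m, n) = m! / (n!(m-n)!).
m = 5, n = 3
Numerator: 5 * 4 * 3
Denominator: 3! = 6
C(5, 3) = 10


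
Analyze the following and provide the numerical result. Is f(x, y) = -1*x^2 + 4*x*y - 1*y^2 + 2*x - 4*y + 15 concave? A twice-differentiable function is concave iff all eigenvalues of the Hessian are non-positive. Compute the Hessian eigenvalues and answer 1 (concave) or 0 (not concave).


The Hessian of f(x,y) = -1*x^2 + 4*x*y - 1*y^2 + 2*x - 4*y + 15 is:
H = [[-2, 4], [4, -2]]
Trace = -2 - 2 = -4
Determinant = -2*-2 - (4)^2 = -12
Discriminant = (-4)^2 - 4*-12 = 64.0
Eigenvalues: lambda_1 = -6.0, lambda_2 = 2.0
The function is not concave.

0


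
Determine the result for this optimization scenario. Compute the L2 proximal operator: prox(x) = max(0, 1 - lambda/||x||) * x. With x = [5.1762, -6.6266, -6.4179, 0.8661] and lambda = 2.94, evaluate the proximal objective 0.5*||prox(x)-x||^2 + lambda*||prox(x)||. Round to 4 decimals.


Step 1: Compute ||x||.
||x|| = 10.6134
Step 2: Compute scaling factor.
scale = max(0, 1 - 2.94/10.6134) = 0.723
Step 3: prox(x) = [3.7424, -4.791, -4.6401, 0.6262]
||prox(x)|| = 7.6734
Step 4: Proximal objective.
0.5*||prox-x||^2 = 4.3218
lambda*||prox|| = 22.5598
Total = 26.8816


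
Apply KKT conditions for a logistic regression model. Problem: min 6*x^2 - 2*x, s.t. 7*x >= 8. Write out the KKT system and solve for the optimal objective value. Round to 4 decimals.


Step 1: Try lambda = 0 (constraint inactive).
x_unc = 2/(2*6) = 0.1667
Check: 7*0.1667 = 1.1669 < 8 -- violated!
Step 2: Constraint must be active: 7*x = 8
x* = 8/7 = 1.1429 (rounded; the exact value 8/7 is used below)
lambda = (2*6*(8/7) - 2)/7 = 1.6735
Step 3: Compute optimal value.
f(x*) = 6*(8/7)^2 - 2*(8/7) = 5.551


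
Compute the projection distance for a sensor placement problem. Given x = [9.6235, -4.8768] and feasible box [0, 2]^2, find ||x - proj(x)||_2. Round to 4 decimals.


Project each component onto [0, 2].
clip(9.6235) = 2.0, clip(-4.8768) = 0.0
Projection = [2.0, 0.0]
Squared diffs: [58.1178, 23.7832]
Distance = sqrt(81.901) = 9.0499


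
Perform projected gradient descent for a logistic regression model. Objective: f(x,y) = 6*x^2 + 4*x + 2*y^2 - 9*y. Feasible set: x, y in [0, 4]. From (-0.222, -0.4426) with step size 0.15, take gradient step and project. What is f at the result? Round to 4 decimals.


Step 1: Compute gradient at (-0.222, -0.4426).
grad_x = 2*6*-0.222 + 4 = 1.336
grad_y = 2*2*-0.4426 - 9 = -10.7704
Step 2: Gradient step.
x_raw = -0.222 - 0.15*1.336 = -0.4224
y_raw = -0.4426 - 0.15*-10.7704 = 1.173
Step 3: Project onto [0, 4].
x_proj = clip(-0.4224) = 0.0
y_proj = clip(1.173) = 1.173
Step 4: Evaluate f.
f(0.0, 1.173) = -7.805


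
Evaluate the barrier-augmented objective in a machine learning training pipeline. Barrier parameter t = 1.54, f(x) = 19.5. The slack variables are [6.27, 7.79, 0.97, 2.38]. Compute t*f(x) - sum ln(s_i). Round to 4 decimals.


Step 1: Compute log-barrier.
ln values: [1.8358, 2.0528, -0.0305, 0.8671]
phi = -(1.8358 + 2.0528 - 0.0305 + 0.8671) = -4.7253
Step 2: Compute augmented objective.
t*f(x) = 1.54*19.5 = 30.03
Total = 30.03 - 4.7253 = 25.3047


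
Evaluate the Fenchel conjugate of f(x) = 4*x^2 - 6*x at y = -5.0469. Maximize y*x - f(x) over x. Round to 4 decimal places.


f*(y) = sup_x {y*x - a*x^2 - b*x} = sup_x {(y-b)*x - a*x^2}
FOC: (y - b) - 2a*x = 0 => x* = (y - b)/(2a)
x* = (-5.0469 + 6)/(2*4) = 0.1191
f*(-5.0469) = (y-b)^2/(4a) = (-5.0469 + 6)^2/(4*4)
= 0.9084/16 = 0.0568


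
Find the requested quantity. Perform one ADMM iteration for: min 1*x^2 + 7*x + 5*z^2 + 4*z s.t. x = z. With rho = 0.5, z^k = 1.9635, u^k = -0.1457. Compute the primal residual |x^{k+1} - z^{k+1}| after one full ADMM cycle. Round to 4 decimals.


ADMM iteration with rho = 0.5, z^k = 1.9635, u^k = -0.1457
Step 1: x-update.
Minimize 1*x^2 + 7*x + (0.5/2)*(x - 1.9635 - 0.1457)^2
FOC: (2*1 + 0.5)*x = -7 + 0.5*(1.9635 + 0.1457)
x^{k+1} = -2.3782
Step 2: z-update.
Minimize 5*z^2 + 4*z + (0.5/2)*(-2.3782 - z - 0.1457)^2
FOC: (2*5 + 0.5)*z = -4 + 0.5*(-2.3782 - 0.1457)
z^{k+1} = -0.5011
Step 3: u-update.
u^{k+1} = -0.1457 - 2.3782 + 0.5011 = -2.0227
Step 4: Primal residual = |-2.3782 + 0.5011| = 1.877


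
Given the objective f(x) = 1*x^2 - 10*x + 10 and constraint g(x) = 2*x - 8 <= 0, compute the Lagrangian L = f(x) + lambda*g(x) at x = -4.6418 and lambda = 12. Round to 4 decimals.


Step 1: Evaluate f(x).
f(-4.6418) = 1*(-4.6418)^2 - 10*(-4.6418) + 10 = 77.9643
Step 2: Evaluate g(x).
g(-4.6418) = 2*-4.6418 - 8 = -17.2836
Step 3: Compute Lagrangian.
L = 77.9643 + 12*-17.2836 = -129.4389


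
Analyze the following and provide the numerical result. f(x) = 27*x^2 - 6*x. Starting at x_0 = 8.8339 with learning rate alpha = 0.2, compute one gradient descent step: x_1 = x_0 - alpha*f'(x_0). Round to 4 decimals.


We compute the gradient at x_0 and apply the update.
f'(x) = 54*x - 6
f'(8.8339) = 54*8.8339 - 6 = 471.0306
x_1 = 8.8339 - 0.2*471.0306 = -85.3722


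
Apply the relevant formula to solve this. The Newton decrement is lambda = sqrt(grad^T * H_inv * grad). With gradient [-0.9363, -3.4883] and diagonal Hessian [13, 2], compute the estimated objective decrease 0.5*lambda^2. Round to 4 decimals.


Step 1: H is diagonal, so H^(-1) * g = [-0.072, -1.7442].
Step 2: g^T H^(-1) g = sum_i g_i^2 / H_ii
  = (-0.9363)^2/13 + (-3.4883)^2/2
  = 0.0674 + 6.0841 = 6.1516
Step 3: Objective decrease = 0.5 * g^T H^(-1) g = 3.0758


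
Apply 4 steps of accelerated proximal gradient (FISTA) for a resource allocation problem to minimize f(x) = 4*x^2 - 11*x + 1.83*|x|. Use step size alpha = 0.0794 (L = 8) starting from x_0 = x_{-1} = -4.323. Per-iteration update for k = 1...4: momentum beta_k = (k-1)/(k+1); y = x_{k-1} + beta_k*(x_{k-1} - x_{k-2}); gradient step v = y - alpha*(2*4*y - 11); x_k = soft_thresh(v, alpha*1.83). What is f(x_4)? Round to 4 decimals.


FISTA on f(x) = 4*x^2 - 11*x + 1.83*|x|
L = 8, alpha = 0.0794
Iteration 1: beta = 0.0, y = -4.323 + 0.0*(-4.323 + 4.323) = -4.323
  grad(y) = -45.584, v = y - alpha*grad = -0.7036
  prox(v) = soft_thresh(-0.7036, 0.1453) = -0.5583
Iteration 2: beta = 0.3333, y = -0.5583 + 0.3333*(-0.5583 + 4.323) = 0.6966
  grad(y) = -5.4275, v = y - alpha*grad = 1.1275
  prox(v) = soft_thresh(1.1275, 0.1453) = 0.9822
Iteration 3: beta = 0.5, y = 0.9822 + 0.5*(0.9822 + 0.5583) = 1.7525
  grad(y) = 3.0198, v = y - alpha*grad = 1.5127
  prox(v) = soft_thresh(1.5127, 0.1453) = 1.3674
Iteration 4: beta = 0.6, y = 1.3674 + 0.6*(1.3674 - 0.9822) = 1.5985
  grad(y) = 1.7881, v = y - alpha*grad = 1.4565
  prox(v) = soft_thresh(1.4565, 0.1453) = 1.3112
f(x_4) = 4*1.3112^2 - 11*1.3112 + 1.83*|1.3112| = -5.1467


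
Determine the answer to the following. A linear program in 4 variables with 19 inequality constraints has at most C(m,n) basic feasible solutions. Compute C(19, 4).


Each vertex corresponds to some choice of n active constraints out of m, so the number of vertices is at most C(m, n) = m! / (n!(m-n)!).
m = 19, n = 4
Numerator: 19 * 18 * 17 * 16
Denominator: 4! = 24
C(19, 4) = 3876


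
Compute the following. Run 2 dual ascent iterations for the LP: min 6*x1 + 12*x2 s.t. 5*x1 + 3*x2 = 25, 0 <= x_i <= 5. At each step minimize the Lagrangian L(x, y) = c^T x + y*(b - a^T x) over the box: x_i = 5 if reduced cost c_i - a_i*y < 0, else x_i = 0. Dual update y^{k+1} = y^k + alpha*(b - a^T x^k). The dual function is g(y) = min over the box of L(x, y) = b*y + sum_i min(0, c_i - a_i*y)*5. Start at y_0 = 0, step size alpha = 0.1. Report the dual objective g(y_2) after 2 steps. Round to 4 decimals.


Dual ascent for LP: min 6*x1 + 12*x2, 5*x1 + 3*x2 = 25, 0 <= x_i <= 5
Step 1: y^k = 0.0, reduced costs: (6.0, 12.0)
  x^k = (0.0, 0.0), subgradient = b - a^T x = 25.0
  y^{k+1} = 0.0 + 0.1*25.0 = 2.5
Step 2: y^k = 2.5, reduced costs: (-6.5, 4.5)
  x^k = (5.0, 0.0), subgradient = b - a^T x = 0.0
  y^{k+1} = 2.5 + 0.1*0.0 = 2.5
Dual objective at y_2 = 2.5: reduced costs (-6.5, 4.5), box minimizer x = (5.0, 0.0)
g(y_2) = b*y + (c1 - a1*y)*x1 + (c2 - a2*y)*x2 = 25*2.5 + (-6.5)*5.0 + 4.5*0.0 = 62.5 - 32.5 + 0.0 = 30.0
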